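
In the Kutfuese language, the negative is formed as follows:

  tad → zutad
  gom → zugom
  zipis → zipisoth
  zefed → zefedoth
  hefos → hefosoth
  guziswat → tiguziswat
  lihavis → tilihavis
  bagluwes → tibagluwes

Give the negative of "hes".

"hes" has 1 vowel. The stems with 1 vowel (tad → zutad, gom → zugom) add the prefix zu-.
So hes → zuhes.

zuhes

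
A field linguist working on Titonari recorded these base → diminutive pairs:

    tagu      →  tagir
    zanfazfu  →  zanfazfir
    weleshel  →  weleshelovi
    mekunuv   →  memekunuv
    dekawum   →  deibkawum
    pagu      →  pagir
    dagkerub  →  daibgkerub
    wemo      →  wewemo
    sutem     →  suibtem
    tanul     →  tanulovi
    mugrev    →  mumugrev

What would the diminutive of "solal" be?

solalovi

pagu and tanul both have last vowel 'u' yet inflect differently (pagir, tanulovi), so the last vowel is not what conditions the rule; the final letter is.
"solal" ends in -l. The stems ending in -l (tanul → tanulovi, weleshel → weleshelovi) add -ovi.
The other patterns: stems ending in -u drop the final letter and add -ir; stems ending in -b or -m insert -ib- after the first vowel; stems ending in -o or -v repeat the first consonant+vowel as a prefix.
So solal → solalovi.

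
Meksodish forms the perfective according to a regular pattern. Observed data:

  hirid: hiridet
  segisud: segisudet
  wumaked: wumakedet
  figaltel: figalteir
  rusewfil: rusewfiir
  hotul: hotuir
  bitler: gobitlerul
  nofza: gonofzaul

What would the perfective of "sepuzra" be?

gosepuzraul

"sepuzra" ends in -a. The one such stem in the data (nofza → gonofzaul) adds go- … -ul around the stem, so the same rule applies.
So sepuzra → gosepuzraul.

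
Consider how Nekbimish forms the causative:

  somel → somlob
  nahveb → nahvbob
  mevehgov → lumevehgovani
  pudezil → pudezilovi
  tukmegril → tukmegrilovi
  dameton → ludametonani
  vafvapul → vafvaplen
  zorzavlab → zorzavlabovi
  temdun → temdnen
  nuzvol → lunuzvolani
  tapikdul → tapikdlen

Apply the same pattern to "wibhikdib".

nuzvol and vafvapul both end in -l yet inflect differently (lunuzvolani, vafvaplen), so the final letter is not what conditions the rule; the last vowel is.
"wibhikdib" has last vowel 'i'. The stems whose last vowel is 'i' (tukmegril → tukmegrilovi, pudezil → pudezilovi) add -ovi.
So wibhikdib → wibhikdibovi.

wibhikdibovi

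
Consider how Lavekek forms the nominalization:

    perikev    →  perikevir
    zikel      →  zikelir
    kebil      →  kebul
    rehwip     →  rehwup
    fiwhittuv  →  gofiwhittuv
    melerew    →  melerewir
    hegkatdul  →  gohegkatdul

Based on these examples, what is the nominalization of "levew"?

levewir

zikel and kebil both end in -l yet inflect differently (zikelir, kebul), so the final letter is not what conditions the rule; the last vowel is.
"levew" has last vowel 'e'. The stems whose last vowel is 'e' (melerew → melerewir, zikel → zikelir, perikev → perikevir) add -ir.
The other patterns: stems whose last vowel is 'i' change the last vowel to 'u'; stems whose last vowel is 'u' add the prefix go-.
So levew → levewir.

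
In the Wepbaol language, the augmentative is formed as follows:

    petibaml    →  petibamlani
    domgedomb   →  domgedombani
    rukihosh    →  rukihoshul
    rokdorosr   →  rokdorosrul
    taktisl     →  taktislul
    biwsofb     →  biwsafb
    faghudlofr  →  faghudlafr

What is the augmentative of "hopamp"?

"hopamp" has second-to-last letter 'm'. The stems whose second-to-last letter is 'm' (petibaml → petibamlani, domgedomb → domgedombani) add -ani.
The other patterns: stems whose second-to-last letter is 's' add -ul; stems whose second-to-last letter is 'f' change the last vowel to 'a'.
So hopamp → hopampani.

hopampani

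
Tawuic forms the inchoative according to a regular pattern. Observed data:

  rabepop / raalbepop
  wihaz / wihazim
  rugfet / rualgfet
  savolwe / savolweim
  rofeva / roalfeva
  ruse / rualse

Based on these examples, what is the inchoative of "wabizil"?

wabizilim

"wabizil" begins with w-. The one such stem in the data (wihaz → wihazim) adds -im, so the same rule applies.
So wabizil → wabizilim.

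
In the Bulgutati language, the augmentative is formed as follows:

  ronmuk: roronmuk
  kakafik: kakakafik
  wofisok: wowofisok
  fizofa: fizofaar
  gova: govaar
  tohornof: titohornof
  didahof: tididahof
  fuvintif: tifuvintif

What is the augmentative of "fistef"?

tifistef

wofisok and tohornof both have last vowel 'o' yet inflect differently (wowofisok, titohornof), so the last vowel is not what conditions the rule; the final letter is.
"fistef" ends in -f. The stems ending in -f (tohornof → titohornof, didahof → tididahof, fuvintif → tifuvintif) add the prefix ti-.
The other patterns: stems ending in -k repeat the first consonant+vowel as a prefix; stems ending in -a add -ar.
So fistef → tifistef.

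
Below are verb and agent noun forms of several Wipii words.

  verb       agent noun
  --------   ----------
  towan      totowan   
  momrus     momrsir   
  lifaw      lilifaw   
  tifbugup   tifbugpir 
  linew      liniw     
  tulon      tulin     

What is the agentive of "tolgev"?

"tolgev" has last vowel 'e'. The one such stem in the data (linew → liniw) changes the last vowel to 'i' (as does tulon), so the same rule applies.
The other patterns: stems whose last vowel is 'u' delete the last vowel and add -ir; stems whose last vowel is 'a' repeat the first consonant+vowel as a prefix.
So tolgev → tolgiv.

tolgiv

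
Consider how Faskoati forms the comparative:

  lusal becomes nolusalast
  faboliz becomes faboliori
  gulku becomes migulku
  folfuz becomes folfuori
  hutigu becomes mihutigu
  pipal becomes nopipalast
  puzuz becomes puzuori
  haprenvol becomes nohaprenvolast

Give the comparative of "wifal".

folfuz and gulku both have last vowel 'u' yet inflect differently (folfuori, migulku), so the last vowel is not what conditions the rule; the final letter is.
"wifal" ends in -l. The stems ending in -l (lusal → nolusalast, pipal → nopipalast, haprenvol → nohaprenvolast) add no- … -ast around the stem.
So wifal → nowifalast.

nowifalast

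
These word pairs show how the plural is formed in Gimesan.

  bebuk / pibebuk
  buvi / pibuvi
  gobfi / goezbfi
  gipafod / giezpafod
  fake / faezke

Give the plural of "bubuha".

"bubuha" begins with b-. The stems beginning with b- (bebuk → pibebuk, buvi → pibuvi) add the prefix pi-.
The other pattern: stems beginning with f- or g- insert -ez- after the first vowel.
So bubuha → pibubuha.

pibubuha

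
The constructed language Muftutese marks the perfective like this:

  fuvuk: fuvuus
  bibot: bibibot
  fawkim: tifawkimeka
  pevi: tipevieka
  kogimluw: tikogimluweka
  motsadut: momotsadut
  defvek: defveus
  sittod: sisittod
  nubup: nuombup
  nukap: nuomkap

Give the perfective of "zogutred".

"zogutred" ends in -d. The one such stem in the data (sittod → sisittod) repeats the first consonant+vowel as a prefix (as do bibot, motsadut), so the same rule applies.
The other patterns: stems ending in -p insert -om- after the first vowel; stems ending in -k drop the final letter and add -us; stems ending in -i, -m or -w add ti- … -eka around the stem.
So zogutred → zozogutred.

zozogutred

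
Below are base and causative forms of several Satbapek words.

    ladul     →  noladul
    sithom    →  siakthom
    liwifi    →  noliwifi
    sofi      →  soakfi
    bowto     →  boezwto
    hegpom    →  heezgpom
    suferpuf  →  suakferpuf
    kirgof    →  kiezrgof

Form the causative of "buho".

buezho

liwifi and sofi both end in -i yet inflect differently (noliwifi, soakfi), so the final letter is not what conditions the rule; the first letter is.
"buho" begins with b-. The one such stem in the data (bowto → boezwto) inserts -ez- after the first vowel (as do kirgof, hegpom), so the same rule applies.
So buho → buezho.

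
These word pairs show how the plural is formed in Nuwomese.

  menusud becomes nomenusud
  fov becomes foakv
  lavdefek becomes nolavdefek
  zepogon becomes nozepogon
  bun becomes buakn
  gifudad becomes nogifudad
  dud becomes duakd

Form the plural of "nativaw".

"nativaw" has 3 vowels. The stems with 3 vowels (gifudad → nogifudad, menusud → nomenusud, lavdefek → nolavdefek) add the prefix no-.
The other pattern: stems with 1 vowel insert -ak- after the first vowel.
So nativaw → nonativaw.

nonativaw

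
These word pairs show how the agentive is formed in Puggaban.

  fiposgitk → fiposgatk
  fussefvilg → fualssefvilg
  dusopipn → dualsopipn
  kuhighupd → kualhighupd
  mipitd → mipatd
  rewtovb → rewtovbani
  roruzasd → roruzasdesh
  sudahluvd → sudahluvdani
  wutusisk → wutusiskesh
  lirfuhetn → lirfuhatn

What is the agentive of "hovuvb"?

hovuvbani

"hovuvb" has second-to-last letter 'v'. The stems whose second-to-last letter is 'v' (rewtovb → rewtovbani, sudahluvd → sudahluvdani) add -ani.
So hovuvb → hovuvbani.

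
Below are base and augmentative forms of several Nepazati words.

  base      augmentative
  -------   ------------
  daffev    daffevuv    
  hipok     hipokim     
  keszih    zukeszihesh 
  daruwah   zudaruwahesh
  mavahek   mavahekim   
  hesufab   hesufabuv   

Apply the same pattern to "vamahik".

vamahikim

"vamahik" ends in -k. The stems ending in -k (mavahek → mavahekim, hipok → hipokim) add -im.
So vamahik → vamahikim.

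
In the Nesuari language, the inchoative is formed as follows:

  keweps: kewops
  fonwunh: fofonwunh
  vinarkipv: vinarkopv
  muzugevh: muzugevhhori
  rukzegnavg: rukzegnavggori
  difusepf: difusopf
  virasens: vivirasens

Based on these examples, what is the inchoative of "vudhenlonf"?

vuvudhenlonf

keweps and virasens both end in -s yet inflect differently (kewops, vivirasens), so the final letter is not what conditions the rule; the second-to-last letter is.
"vudhenlonf" has second-to-last letter 'n'. The stems whose second-to-last letter is 'n' (virasens → vivirasens, fonwunh → fofonwunh) repeat the first consonant+vowel as a prefix.
The other patterns: stems whose second-to-last letter is 'p' change the last vowel to 'o'; stems whose second-to-last letter is 'v' double the final consonant and add -ori.
So vudhenlonf → vuvudhenlonf.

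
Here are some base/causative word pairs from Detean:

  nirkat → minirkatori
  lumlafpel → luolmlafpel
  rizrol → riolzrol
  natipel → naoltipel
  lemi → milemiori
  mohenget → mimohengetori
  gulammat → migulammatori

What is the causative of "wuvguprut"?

"wuvguprut" ends in -t. The stems ending in -t (mohenget → mimohengetori, nirkat → minirkatori, gulammat → migulammatori) add mi- … -ori around the stem.
The other pattern: stems ending in -l insert -ol- after the first vowel.
So wuvguprut → miwuvguprutori.

miwuvguprutori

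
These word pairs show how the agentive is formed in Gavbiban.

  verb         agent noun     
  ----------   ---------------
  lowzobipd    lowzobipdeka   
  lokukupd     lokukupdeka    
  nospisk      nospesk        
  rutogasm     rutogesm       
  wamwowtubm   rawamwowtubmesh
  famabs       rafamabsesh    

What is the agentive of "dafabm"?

rutogasm and wamwowtubm both end in -m yet inflect differently (rutogesm, rawamwowtubmesh), so the final letter is not what conditions the rule; the second-to-last letter is.
"dafabm" has second-to-last letter 'b'. The stems whose second-to-last letter is 'b' (wamwowtubm → rawamwowtubmesh, famabs → rafamabsesh) add ra- … -esh around the stem.
The other patterns: stems whose second-to-last letter is 'p' add -eka; stems whose second-to-last letter is 's' change the last vowel to 'e'.
So dafabm → radafabmesh.

radafabmesh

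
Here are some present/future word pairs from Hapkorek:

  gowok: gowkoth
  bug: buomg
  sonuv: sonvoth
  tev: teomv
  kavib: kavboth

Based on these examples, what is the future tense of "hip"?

"hip" has 1 vowel. The stems with 1 vowel (bug → buomg, tev → teomv) insert -om- after the first vowel.
So hip → hiomp.

hiomp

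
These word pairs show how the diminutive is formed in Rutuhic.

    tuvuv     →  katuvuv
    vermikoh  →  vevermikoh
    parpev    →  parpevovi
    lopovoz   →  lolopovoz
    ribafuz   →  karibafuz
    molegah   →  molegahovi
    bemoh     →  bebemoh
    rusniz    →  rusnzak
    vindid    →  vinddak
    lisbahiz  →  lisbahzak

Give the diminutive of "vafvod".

vavafvod

"vafvod" has last vowel 'o'. The stems whose last vowel is 'o' (lopovoz → lolopovoz, bemoh → bebemoh, vermikoh → vevermikoh) repeat the first consonant+vowel as a prefix.
The other patterns: stems whose last vowel is 'u' add the prefix ka-; stems whose last vowel is 'i' delete the last vowel and add -ak; stems whose last vowel is 'a' or 'e' add -ovi.
So vafvod → vavafvod.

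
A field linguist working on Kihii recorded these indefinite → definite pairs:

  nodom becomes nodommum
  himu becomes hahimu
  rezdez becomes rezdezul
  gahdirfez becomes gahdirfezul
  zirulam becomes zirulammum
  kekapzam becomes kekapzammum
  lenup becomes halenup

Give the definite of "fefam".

kekapzam and gahdirfez both have 3 vowels yet inflect differently (kekapzammum, gahdirfezul), so the number of vowels is not what conditions the rule; the final letter is.
"fefam" ends in -m. The stems ending in -m (nodom → nodommum, kekapzam → kekapzammum, zirulam → zirulammum) double the final consonant and add -um.
The other patterns: stems ending in -z add -ul; stems ending in -p or -u add the prefix ha-.
So fefam → fefammum.

fefammum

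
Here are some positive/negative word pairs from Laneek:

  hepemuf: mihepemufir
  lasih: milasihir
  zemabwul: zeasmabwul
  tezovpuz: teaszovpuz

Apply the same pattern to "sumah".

misumahir

"sumah" ends in -h. The one such stem in the data (lasih → milasihir) adds mi- … -ir around the stem, so the same rule applies.
The other pattern: stems ending in -l or -z insert -as- after the first vowel.
So sumah → misumahir.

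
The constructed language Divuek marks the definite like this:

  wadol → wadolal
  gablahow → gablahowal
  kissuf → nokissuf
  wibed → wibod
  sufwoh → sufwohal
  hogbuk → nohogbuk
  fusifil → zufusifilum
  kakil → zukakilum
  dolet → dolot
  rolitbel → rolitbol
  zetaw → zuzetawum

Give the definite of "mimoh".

mimohal

rolitbel and wadol both end in -l yet inflect differently (rolitbol, wadolal), so the final letter is not what conditions the rule; the last vowel is.
"mimoh" has last vowel 'o'. The stems whose last vowel is 'o' (gablahow → gablahowal, sufwoh → sufwohal, wadol → wadolal) add -al.
The other patterns: stems whose last vowel is 'e' change the last vowel to 'o'; stems whose last vowel is 'u' add the prefix no-; stems whose last vowel is 'a' or 'i' add zu- … -um around the stem.
So mimoh → mimohal.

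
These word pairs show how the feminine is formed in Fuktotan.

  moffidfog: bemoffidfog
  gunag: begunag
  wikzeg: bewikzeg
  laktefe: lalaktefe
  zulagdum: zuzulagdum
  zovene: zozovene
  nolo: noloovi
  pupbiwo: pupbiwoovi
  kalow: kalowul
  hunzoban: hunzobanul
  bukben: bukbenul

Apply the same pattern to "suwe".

"suwe" ends in -e. The stems ending in -e (laktefe → lalaktefe, zovene → zozovene) repeat the first consonant+vowel as a prefix.
So suwe → susuwe.

susuwe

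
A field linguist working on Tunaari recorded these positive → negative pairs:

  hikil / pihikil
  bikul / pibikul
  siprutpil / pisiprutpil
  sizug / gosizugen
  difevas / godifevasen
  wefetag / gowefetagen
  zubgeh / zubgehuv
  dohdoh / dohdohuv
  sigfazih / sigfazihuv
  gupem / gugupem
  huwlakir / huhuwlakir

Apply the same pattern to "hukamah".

hukamahuv

bikul and sizug both have last vowel 'u' yet inflect differently (pibikul, gosizugen), so the last vowel is not what conditions the rule; the final letter is.
"hukamah" ends in -h. The stems ending in -h (zubgeh → zubgehuv, dohdoh → dohdohuv, sigfazih → sigfazihuv) add -uv.
The other patterns: stems ending in -l add the prefix pi-; stems ending in -g or -s add go- … -en around the stem; stems ending in -m or -r repeat the first consonant+vowel as a prefix.
So hukamah → hukamahuv.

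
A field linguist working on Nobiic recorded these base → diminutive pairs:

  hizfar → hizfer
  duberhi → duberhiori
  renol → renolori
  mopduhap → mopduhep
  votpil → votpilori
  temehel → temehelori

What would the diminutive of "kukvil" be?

hizfar and votpil both have 2 vowels yet inflect differently (hizfer, votpilori), so the number of vowels is not what conditions the rule; the final letter is.
"kukvil" ends in -l. The stems ending in -l (votpil → votpilori, temehel → temehelori, renol → renolori) add -ori.
So kukvil → kukvilori.

kukvilori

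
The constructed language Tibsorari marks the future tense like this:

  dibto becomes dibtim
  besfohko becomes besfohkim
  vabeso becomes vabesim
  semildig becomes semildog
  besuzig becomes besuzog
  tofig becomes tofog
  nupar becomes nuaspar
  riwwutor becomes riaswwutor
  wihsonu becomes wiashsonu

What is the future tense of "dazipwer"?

"dazipwer" ends in -r. The stems ending in -r (nupar → nuaspar, riwwutor → riaswwutor) insert -as- after the first vowel.
The other patterns: stems ending in -o drop the final letter and add -im; stems ending in -g change the last vowel to 'o'.
So dazipwer → daaszipwer.

daaszipwer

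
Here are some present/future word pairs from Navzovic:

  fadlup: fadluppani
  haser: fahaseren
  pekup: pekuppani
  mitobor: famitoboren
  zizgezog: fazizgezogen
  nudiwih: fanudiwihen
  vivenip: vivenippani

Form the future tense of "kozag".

fakozagen

vivenip and nudiwih both have last vowel 'i' yet inflect differently (vivenippani, fanudiwihen), so the last vowel is not what conditions the rule; the final letter is.
"kozag" ends in -g. The one such stem in the data (zizgezog → fazizgezogen) adds fa- … -en around the stem, so the same rule applies.
The other pattern: stems ending in -p double the final consonant and add -ani.
So kozag → fakozagen.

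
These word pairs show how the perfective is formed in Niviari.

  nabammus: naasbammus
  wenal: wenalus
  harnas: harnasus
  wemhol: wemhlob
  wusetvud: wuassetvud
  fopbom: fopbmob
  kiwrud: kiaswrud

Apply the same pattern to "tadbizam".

nabammus and harnas both end in -s yet inflect differently (naasbammus, harnasus), so the final letter is not what conditions the rule; the last vowel is.
"tadbizam" has last vowel 'a'. The stems whose last vowel is 'a' (harnas → harnasus, wenal → wenalus) add -us.
So tadbizam → tadbizamus.

tadbizamus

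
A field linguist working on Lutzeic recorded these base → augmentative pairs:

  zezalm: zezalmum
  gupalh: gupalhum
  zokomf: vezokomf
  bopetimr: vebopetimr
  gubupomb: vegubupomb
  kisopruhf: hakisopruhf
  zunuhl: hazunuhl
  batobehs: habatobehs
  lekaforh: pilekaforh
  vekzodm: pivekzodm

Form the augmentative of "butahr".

"butahr" has second-to-last letter 'h'. The stems whose second-to-last letter is 'h' (kisopruhf → hakisopruhf, zunuhl → hazunuhl, batobehs → habatobehs) add the prefix ha-.
The other patterns: stems whose second-to-last letter is 'l' add -um; stems whose second-to-last letter is 'm' add the prefix ve-; stems whose second-to-last letter is 'd' or 'r' add the prefix pi-.
So butahr → habutahr.

habutahr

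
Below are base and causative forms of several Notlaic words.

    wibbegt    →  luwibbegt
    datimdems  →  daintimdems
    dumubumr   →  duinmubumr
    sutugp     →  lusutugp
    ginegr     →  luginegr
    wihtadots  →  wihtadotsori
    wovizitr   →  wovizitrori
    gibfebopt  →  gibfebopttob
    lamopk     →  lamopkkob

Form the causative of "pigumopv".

pigumopvvob

"pigumopv" has second-to-last letter 'p'. The stems whose second-to-last letter is 'p' (gibfebopt → gibfebopttob, lamopk → lamopkkob) double the final consonant and add -ob.
The other patterns: stems whose second-to-last letter is 'm' insert -in- after the first vowel; stems whose second-to-last letter is 'g' add the prefix lu-; stems whose second-to-last letter is 't' add -ori.
So pigumopv → pigumopvvob.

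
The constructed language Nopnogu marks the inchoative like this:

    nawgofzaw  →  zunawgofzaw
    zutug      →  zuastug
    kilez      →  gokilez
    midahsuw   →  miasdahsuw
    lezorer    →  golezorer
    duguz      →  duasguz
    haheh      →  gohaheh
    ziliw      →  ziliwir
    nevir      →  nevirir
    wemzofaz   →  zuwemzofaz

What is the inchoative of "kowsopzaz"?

zukowsopzaz

duguz and wemzofaz both end in -z yet inflect differently (duasguz, zuwemzofaz), so the final letter is not what conditions the rule; the last vowel is.
"kowsopzaz" has last vowel 'a'. The stems whose last vowel is 'a' (wemzofaz → zuwemzofaz, nawgofzaw → zunawgofzaw) add the prefix zu-.
So kowsopzaz → zukowsopzaz.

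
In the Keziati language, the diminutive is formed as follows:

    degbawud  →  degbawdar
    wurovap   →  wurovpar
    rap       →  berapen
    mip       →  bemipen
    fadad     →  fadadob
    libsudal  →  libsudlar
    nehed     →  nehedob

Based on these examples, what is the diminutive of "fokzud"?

fokzudob

nehed and degbawud both end in -d yet inflect differently (nehedob, degbawdar), so the final letter is not what conditions the rule; the number of vowels is.
"fokzud" has 2 vowels. The stems with 2 vowels (nehed → nehedob, fadad → fadadob) add -ob.
So fokzud → fokzudob.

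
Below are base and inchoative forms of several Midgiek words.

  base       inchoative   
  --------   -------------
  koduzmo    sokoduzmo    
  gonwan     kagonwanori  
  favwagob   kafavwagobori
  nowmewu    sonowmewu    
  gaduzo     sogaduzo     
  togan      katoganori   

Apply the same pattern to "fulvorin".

gaduzo and favwagob both have last vowel 'o' yet inflect differently (sogaduzo, kafavwagobori), so the last vowel is not what conditions the rule; whether the stem ends in a vowel or a consonant is.
"fulvorin" ends in a consonant. The stems ending in a consonant (togan → katoganori, gonwan → kagonwanori, favwagob → kafavwagobori) add ka- … -ori around the stem.
The other pattern: stems ending in a vowel add the prefix so-.
So fulvorin → kafulvorinori.

kafulvorinori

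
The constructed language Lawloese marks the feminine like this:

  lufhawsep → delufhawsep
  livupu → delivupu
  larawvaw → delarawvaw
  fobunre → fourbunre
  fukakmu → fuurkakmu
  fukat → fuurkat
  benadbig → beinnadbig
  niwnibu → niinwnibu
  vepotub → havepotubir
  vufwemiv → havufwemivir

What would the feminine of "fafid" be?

livupu and fukakmu both end in -u yet inflect differently (delivupu, fuurkakmu), so the final letter is not what conditions the rule; the first letter is.
"fafid" begins with f-. The stems beginning with f- (fobunre → fourbunre, fukakmu → fuurkakmu, fukat → fuurkat) insert -ur- after the first vowel.
So fafid → faurfid.

faurfid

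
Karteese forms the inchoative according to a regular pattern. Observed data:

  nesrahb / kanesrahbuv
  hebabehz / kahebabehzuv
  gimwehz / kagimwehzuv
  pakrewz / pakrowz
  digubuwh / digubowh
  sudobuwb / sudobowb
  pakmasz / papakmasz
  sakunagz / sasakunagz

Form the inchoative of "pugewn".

hebabehz and pakrewz both end in -z yet inflect differently (kahebabehzuv, pakrowz), so the final letter is not what conditions the rule; the second-to-last letter is.
"pugewn" has second-to-last letter 'w'. The stems whose second-to-last letter is 'w' (pakrewz → pakrowz, digubuwh → digubowh, sudobuwb → sudobowb) change the last vowel to 'o'.
The other patterns: stems whose second-to-last letter is 'h' add ka- … -uv around the stem; stems whose second-to-last letter is 'g' or 's' repeat the first consonant+vowel as a prefix.
So pugewn → pugown.

pugown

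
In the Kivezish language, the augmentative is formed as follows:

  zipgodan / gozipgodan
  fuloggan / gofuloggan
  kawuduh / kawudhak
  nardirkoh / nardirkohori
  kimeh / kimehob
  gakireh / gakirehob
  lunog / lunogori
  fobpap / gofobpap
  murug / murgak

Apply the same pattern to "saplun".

saplnak

gakireh and nardirkoh both end in -h yet inflect differently (gakirehob, nardirkohori), so the final letter is not what conditions the rule; the last vowel is.
"saplun" has last vowel 'u'. The stems whose last vowel is 'u' (murug → murgak, kawuduh → kawudhak) delete the last vowel and add -ak.
The other patterns: stems whose last vowel is 'e' add -ob; stems whose last vowel is 'o' add -ori; stems whose last vowel is 'a' add the prefix go-.
So saplun → saplnak.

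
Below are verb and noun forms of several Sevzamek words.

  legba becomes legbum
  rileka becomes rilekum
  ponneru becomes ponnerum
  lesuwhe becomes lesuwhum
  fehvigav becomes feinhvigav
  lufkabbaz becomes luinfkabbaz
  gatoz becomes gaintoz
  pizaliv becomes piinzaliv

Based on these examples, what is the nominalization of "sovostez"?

legba and fehvigav both have last vowel 'a' yet inflect differently (legbum, feinhvigav), so the last vowel is not what conditions the rule; whether the stem ends in a vowel or a consonant is.
"sovostez" ends in a consonant. The stems ending in a consonant (fehvigav → feinhvigav, lufkabbaz → luinfkabbaz, gatoz → gaintoz) insert -in- after the first vowel.
The other pattern: stems ending in a vowel drop the final letter and add -um.
So sovostez → soinvostez.

soinvostez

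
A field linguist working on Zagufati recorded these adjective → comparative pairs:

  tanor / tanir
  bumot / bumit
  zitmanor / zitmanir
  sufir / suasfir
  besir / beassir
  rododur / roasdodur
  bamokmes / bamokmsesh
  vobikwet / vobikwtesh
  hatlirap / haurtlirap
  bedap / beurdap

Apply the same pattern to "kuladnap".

kuurladnap

tanor and sufir both end in -r yet inflect differently (tanir, suasfir), so the final letter is not what conditions the rule; the last vowel is.
"kuladnap" has last vowel 'a'. The stems whose last vowel is 'a' (hatlirap → haurtlirap, bedap → beurdap) insert -ur- after the first vowel.
So kuladnap → kuurladnap.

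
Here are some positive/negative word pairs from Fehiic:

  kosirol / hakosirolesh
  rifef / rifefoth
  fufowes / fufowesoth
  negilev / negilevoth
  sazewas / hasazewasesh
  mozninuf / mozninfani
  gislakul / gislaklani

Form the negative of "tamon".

rifef and mozninuf both end in -f yet inflect differently (rifefoth, mozninfani), so the final letter is not what conditions the rule; the last vowel is.
"tamon" has last vowel 'o'. The one such stem in the data (kosirol → hakosirolesh) adds ha- … -esh around the stem, so the same rule applies.
The other patterns: stems whose last vowel is 'e' add -oth; stems whose last vowel is 'u' delete the last vowel and add -ani.
So tamon → hatamonesh.

hatamonesh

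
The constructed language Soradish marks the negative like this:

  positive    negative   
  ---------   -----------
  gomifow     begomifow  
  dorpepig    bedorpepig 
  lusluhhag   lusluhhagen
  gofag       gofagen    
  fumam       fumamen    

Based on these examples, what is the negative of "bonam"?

bonamen

gofag and dorpepig both end in -g yet inflect differently (gofagen, bedorpepig), so the final letter is not what conditions the rule; the last vowel is.
"bonam" has last vowel 'a'. The stems whose last vowel is 'a' (gofag → gofagen, fumam → fumamen, lusluhhag → lusluhhagen) add -en.
So bonam → bonamen.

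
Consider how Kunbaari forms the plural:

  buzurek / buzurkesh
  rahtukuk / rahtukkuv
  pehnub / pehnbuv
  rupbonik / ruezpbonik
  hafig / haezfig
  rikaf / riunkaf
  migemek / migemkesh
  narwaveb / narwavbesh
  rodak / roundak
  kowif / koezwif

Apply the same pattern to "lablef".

lablfesh

"lablef" has last vowel 'e'. The stems whose last vowel is 'e' (migemek → migemkesh, narwaveb → narwavbesh, buzurek → buzurkesh) delete the last vowel and add -esh.
The other patterns: stems whose last vowel is 'u' delete the last vowel and add -uv; stems whose last vowel is 'a' insert -un- after the first vowel; stems whose last vowel is 'i' insert -ez- after the first vowel.
So lablef → lablfesh.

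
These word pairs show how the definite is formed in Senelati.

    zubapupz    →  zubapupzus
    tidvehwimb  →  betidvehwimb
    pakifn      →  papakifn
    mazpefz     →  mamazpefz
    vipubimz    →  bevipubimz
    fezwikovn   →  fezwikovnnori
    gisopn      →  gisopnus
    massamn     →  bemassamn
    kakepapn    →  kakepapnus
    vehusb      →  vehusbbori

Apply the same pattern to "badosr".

vipubimz and zubapupz both end in -z yet inflect differently (bevipubimz, zubapupzus), so the final letter is not what conditions the rule; the second-to-last letter is.
"badosr" has second-to-last letter 's'. The one such stem in the data (vehusb → vehusbbori) doubles the final consonant and adds -ori (as does fezwikovn), so the same rule applies.
The other patterns: stems whose second-to-last letter is 'm' add the prefix be-; stems whose second-to-last letter is 'p' add -us; stems whose second-to-last letter is 'f' repeat the first consonant+vowel as a prefix.
So badosr → badosrrori.

badosrrori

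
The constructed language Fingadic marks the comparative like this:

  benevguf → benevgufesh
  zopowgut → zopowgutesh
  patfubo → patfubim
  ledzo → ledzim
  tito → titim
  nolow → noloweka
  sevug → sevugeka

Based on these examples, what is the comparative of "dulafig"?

dulafigeka

patfubo and nolow both have last vowel 'o' yet inflect differently (patfubim, noloweka), so the last vowel is not what conditions the rule; the final letter is.
"dulafig" ends in -g. The one such stem in the data (sevug → sevugeka) adds -eka, so the same rule applies.
The other patterns: stems ending in -f or -t add -esh; stems ending in -o drop the final letter and add -im.
So dulafig → dulafigeka.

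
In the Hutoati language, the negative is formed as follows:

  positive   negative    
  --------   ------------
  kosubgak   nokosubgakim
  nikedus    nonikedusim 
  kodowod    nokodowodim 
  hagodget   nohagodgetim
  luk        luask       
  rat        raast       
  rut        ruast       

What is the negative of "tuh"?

"tuh" has 1 vowel. The stems with 1 vowel (luk → luask, rat → raast, rut → ruast) insert -as- after the first vowel.
The other pattern: stems with 3 vowels add no- … -im around the stem.
So tuh → tuash.

tuash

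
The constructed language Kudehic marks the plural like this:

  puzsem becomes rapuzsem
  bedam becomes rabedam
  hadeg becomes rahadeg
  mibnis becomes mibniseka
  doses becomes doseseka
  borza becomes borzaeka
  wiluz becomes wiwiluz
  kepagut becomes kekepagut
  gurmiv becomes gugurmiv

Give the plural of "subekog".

"subekog" ends in -g. The one such stem in the data (hadeg → rahadeg) adds the prefix ra-, so the same rule applies.
So subekog → rasubekog.

rasubekog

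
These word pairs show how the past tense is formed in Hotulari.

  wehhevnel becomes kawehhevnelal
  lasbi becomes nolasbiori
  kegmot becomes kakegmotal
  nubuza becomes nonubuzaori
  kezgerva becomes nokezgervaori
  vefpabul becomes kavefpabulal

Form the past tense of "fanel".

kafanelal

kegmot and kezgerva both begin with k- yet inflect differently (kakegmotal, nokezgervaori), so the first letter is not what conditions the rule; whether the stem ends in a vowel or a consonant is.
"fanel" ends in a consonant. The stems ending in a consonant (vefpabul → kavefpabulal, kegmot → kakegmotal, wehhevnel → kawehhevnelal) add ka- … -al around the stem.
So fanel → kafanelal.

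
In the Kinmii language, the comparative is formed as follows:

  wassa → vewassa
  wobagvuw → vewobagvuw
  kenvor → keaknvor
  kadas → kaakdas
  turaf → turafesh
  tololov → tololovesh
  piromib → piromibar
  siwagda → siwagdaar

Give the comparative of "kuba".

kuakba

wassa and siwagda both end in -a yet inflect differently (vewassa, siwagdaar), so the final letter is not what conditions the rule; the first letter is.
"kuba" begins with k-. The stems beginning with k- (kenvor → keaknvor, kadas → kaakdas) insert -ak- after the first vowel.
The other patterns: stems beginning with w- add the prefix ve-; stems beginning with t- add -esh; stems beginning with p- or s- add -ar.
So kuba → kuakba.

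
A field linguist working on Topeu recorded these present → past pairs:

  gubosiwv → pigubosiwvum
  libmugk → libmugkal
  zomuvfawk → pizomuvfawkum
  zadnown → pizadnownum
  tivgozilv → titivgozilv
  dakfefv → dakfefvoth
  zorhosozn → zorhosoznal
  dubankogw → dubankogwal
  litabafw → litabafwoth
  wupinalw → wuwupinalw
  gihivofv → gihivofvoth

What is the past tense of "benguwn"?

pibenguwnum

"benguwn" has second-to-last letter 'w'. The stems whose second-to-last letter is 'w' (zadnown → pizadnownum, gubosiwv → pigubosiwvum, zomuvfawk → pizomuvfawkum) add pi- … -um around the stem.
The other patterns: stems whose second-to-last letter is 'f' add -oth; stems whose second-to-last letter is 'l' repeat the first consonant+vowel as a prefix; stems whose second-to-last letter is 'g' or 'z' add -al.
So benguwn → pibenguwnum.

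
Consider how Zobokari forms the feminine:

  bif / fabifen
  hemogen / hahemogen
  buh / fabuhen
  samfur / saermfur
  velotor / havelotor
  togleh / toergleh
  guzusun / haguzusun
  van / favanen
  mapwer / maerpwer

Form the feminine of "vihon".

vierhon

buh and togleh both end in -h yet inflect differently (fabuhen, toergleh), so the final letter is not what conditions the rule; the number of vowels is.
"vihon" has 2 vowels. The stems with 2 vowels (togleh → toergleh, mapwer → maerpwer, samfur → saermfur) insert -er- after the first vowel.
So vihon → vierhon.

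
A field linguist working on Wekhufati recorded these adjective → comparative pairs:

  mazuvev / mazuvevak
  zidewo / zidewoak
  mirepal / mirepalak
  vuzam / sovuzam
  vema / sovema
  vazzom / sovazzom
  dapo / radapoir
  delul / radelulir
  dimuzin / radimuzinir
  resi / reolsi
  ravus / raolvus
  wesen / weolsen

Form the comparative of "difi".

radifiir

zidewo and dapo both end in -o yet inflect differently (zidewoak, radapoir), so the final letter is not what conditions the rule; the first letter is.
"difi" begins with d-. The stems beginning with d- (dapo → radapoir, delul → radelulir, dimuzin → radimuzinir) add ra- … -ir around the stem.
So difi → radifiir.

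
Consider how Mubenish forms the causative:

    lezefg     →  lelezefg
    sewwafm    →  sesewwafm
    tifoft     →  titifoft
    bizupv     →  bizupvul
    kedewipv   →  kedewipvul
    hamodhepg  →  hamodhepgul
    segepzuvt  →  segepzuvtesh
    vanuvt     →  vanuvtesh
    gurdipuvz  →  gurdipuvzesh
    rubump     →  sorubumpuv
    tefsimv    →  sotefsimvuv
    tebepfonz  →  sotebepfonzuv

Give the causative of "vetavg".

"vetavg" has second-to-last letter 'v'. The stems whose second-to-last letter is 'v' (segepzuvt → segepzuvtesh, vanuvt → vanuvtesh, gurdipuvz → gurdipuvzesh) add -esh.
The other patterns: stems whose second-to-last letter is 'f' repeat the first consonant+vowel as a prefix; stems whose second-to-last letter is 'p' add -ul; stems whose second-to-last letter is 'm' or 'n' add so- … -uv around the stem.
So vetavg → vetavgesh.

vetavgesh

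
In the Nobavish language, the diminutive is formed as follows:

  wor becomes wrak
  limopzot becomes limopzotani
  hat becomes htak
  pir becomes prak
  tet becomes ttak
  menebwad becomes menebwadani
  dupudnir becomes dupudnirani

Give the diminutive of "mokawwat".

"mokawwat" has 3 vowels. The stems with 3 vowels (dupudnir → dupudnirani, menebwad → menebwadani, limopzot → limopzotani) add -ani.
The other pattern: stems with 1 vowel delete the last vowel and add -ak.
So mokawwat → mokawwatani.

mokawwatani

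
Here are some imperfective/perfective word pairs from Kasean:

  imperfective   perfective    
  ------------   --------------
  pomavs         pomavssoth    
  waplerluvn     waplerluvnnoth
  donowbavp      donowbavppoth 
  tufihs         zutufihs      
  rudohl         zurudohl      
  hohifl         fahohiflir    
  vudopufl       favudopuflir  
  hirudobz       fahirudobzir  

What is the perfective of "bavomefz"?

fabavomefzir

pomavs and tufihs both end in -s yet inflect differently (pomavssoth, zutufihs), so the final letter is not what conditions the rule; the second-to-last letter is.
"bavomefz" has second-to-last letter 'f'. The stems whose second-to-last letter is 'f' (hohifl → fahohiflir, vudopufl → favudopuflir) add fa- … -ir around the stem.
The other patterns: stems whose second-to-last letter is 'v' double the final consonant and add -oth; stems whose second-to-last letter is 'h' add the prefix zu-.
So bavomefz → fabavomefzir.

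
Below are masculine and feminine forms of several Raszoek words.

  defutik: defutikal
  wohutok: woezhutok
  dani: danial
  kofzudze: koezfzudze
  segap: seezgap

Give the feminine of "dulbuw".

defutik and wohutok both end in -k yet inflect differently (defutikal, woezhutok), so the final letter is not what conditions the rule; the first letter is.
"dulbuw" begins with d-. The stems beginning with d- (defutik → defutikal, dani → danial) add -al.
The other pattern: stems beginning with k-, s- or w- insert -ez- after the first vowel.
So dulbuw → dulbuwal.

dulbuwal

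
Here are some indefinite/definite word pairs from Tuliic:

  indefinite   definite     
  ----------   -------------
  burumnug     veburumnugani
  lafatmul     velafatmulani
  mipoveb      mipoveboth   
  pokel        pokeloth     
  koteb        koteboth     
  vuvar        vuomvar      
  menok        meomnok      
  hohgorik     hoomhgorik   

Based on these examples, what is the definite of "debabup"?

vedebabupani

"debabup" has last vowel 'u'. The stems whose last vowel is 'u' (burumnug → veburumnugani, lafatmul → velafatmulani) add ve- … -ani around the stem.
The other patterns: stems whose last vowel is 'e' add -oth; stems whose last vowel is 'a', 'i' or 'o' insert -om- after the first vowel.
So debabup → vedebabupani.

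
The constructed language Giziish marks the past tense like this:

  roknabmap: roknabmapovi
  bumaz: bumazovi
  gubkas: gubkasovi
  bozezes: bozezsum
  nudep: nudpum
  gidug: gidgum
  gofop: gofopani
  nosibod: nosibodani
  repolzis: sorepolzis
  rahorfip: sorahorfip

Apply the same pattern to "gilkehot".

gilkehotani

gubkas and bozezes both end in -s yet inflect differently (gubkasovi, bozezsum), so the final letter is not what conditions the rule; the last vowel is.
"gilkehot" has last vowel 'o'. The stems whose last vowel is 'o' (gofop → gofopani, nosibod → nosibodani) add -ani.
The other patterns: stems whose last vowel is 'a' add -ovi; stems whose last vowel is 'e' or 'u' delete the last vowel and add -um; stems whose last vowel is 'i' add the prefix so-.
So gilkehot → gilkehotani.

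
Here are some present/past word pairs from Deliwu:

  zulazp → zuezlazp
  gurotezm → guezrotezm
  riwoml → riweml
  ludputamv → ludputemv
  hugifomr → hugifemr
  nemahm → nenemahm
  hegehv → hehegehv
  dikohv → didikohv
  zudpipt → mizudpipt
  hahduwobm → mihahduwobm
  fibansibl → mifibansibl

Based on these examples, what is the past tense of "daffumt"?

daffemt

gurotezm and nemahm both end in -m yet inflect differently (guezrotezm, nenemahm), so the final letter is not what conditions the rule; the second-to-last letter is.
"daffumt" has second-to-last letter 'm'. The stems whose second-to-last letter is 'm' (riwoml → riweml, ludputamv → ludputemv, hugifomr → hugifemr) change the last vowel to 'e'.
So daffumt → daffemt.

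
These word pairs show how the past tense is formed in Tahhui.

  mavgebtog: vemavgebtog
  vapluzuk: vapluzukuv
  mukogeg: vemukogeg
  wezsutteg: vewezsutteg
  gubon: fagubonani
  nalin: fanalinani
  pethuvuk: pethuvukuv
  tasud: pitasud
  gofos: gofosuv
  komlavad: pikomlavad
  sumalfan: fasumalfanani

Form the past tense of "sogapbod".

gubon and mavgebtog both have last vowel 'o' yet inflect differently (fagubonani, vemavgebtog), so the last vowel is not what conditions the rule; the final letter is.
"sogapbod" ends in -d. The stems ending in -d (tasud → pitasud, komlavad → pikomlavad) add the prefix pi-.
So sogapbod → pisogapbod.

pisogapbod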